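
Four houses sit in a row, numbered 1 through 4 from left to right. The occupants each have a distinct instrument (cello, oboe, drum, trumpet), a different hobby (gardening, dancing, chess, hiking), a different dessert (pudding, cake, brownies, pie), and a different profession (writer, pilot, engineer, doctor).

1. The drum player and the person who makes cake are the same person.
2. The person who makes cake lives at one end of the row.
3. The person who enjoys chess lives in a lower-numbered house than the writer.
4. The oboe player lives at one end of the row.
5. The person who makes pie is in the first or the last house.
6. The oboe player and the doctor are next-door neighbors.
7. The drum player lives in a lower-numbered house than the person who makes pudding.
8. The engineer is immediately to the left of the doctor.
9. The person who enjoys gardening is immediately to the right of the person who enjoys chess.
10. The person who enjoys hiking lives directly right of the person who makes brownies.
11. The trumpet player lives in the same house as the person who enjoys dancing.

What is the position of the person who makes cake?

1

From clue 1, the drum player must be in house 1.
Clue 1 places the person who makes cake in house 1.
House 4 dessert: only pie fits.
The doctor is in house 3 (clue 6).
From clue 8, the engineer must be in house 2.
House 4 instrument: only oboe fits.
House 1 hobby: only chess fits.
That leaves pilot as the profession for house 1.
The only profession still possible for house 4 is writer.
Clue 9: the person who enjoys gardening is in house 2.
That leaves dancing as the hobby for house 3.
So house 4 gets hiking for hobby.
From clue 10, the person who makes brownies must be in house 3.
Clue 11 places the trumpet player in house 3.
So house 2 gets cello for instrument.
House 2's dessert must be pudding (nothing else left).
So: house 1 = drum/chess/cake/pilot, house 2 = cello/gardening/pudding/engineer, house 3 = trumpet/dancing/brownies/doctor, house 4 = oboe/hiking/pie/writer.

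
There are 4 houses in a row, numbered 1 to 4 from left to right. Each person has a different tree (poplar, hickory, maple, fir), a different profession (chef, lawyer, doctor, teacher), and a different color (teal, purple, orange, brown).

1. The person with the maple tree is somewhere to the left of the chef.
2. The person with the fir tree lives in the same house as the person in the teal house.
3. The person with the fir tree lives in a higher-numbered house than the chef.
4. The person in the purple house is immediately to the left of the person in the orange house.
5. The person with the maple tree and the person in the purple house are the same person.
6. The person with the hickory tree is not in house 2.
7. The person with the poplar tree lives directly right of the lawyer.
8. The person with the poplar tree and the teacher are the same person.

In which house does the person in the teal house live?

The person with the fir tree is narrowed to house 3 or 4; consider each.
Placing it in house 3 leads to a contradiction, so it's in house 4.
Clue 2: the person in the teal house is in house 4.
So house 4 gets doctor for profession.
House 1's profession must be lawyer (nothing else left).
From clue 7, the person with the poplar tree must be in house 2.
The teacher is in house 2 (clue 8).
The only tree still possible for house 1 is maple.
So house 3 gets hickory for tree.
The only profession still possible for house 3 is chef.
Clue 5 places the person in the purple house in house 1.
From clue 4, the person in the orange house must be in house 2.
House 3 color: only brown fits.
So: house 1 = maple/lawyer/purple, house 2 = poplar/teacher/orange, house 3 = hickory/chef/brown, house 4 = fir/doctor/teal.

4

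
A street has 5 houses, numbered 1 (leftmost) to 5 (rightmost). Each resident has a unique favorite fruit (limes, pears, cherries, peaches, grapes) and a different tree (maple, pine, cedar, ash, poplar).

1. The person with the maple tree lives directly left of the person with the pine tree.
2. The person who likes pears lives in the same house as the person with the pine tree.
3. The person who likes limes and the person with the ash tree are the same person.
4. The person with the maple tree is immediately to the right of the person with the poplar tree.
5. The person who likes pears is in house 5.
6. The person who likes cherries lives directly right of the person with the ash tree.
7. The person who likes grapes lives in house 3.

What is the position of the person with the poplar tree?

The person who likes pears is in house 5 (clue 5).
Clue 7 places the person who likes grapes in house 3.
Clue 2 places the person with the pine tree in house 5.
By clue 6, the person who likes cherries is in house 2.
The person with the ash tree is in house 1 (clue 6).
From clue 1, the person with the maple tree must be in house 4.
From clue 3, the person who likes limes must be in house 1.
By clue 4, the person with the poplar tree is in house 3.
House 4 favorite fruit: only peaches fits.
House 2's tree must be cedar (nothing else left).
So: house 1 = limes/ash, house 2 = cherries/cedar, house 3 = grapes/poplar, house 4 = peaches/maple, house 5 = pears/pine.

3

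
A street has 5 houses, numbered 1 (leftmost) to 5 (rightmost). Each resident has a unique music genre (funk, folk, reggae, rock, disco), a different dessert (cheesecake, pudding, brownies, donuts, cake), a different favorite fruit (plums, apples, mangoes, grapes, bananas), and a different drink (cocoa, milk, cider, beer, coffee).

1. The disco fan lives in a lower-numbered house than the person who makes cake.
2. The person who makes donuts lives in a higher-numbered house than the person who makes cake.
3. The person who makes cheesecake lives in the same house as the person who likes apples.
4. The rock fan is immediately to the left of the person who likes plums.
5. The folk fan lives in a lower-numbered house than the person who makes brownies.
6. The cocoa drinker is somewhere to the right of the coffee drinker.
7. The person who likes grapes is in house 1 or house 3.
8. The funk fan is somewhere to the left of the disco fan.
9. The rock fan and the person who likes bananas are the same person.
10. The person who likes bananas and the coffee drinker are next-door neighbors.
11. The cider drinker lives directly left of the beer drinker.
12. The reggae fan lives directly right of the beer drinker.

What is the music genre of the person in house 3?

rock

The only music genre still possible for house 5 is reggae.
From clue 12, the beer drinker must be in house 4.
From clue 11, the cider drinker must be in house 3.
The only music genre still possible for house 4 is folk.
Clue 5: the person who makes brownies is in house 5.
House 3 dessert: only cake fits.
House 4 dessert: only donuts fits.
The disco fan is in house 2 (clue 1).
The funk fan is in house 1 (clue 8).
House 3's music genre must be rock (nothing else left).
House 5 favorite fruit: only mangoes fits.
By clue 4, the person who likes plums is in house 4.
Clue 9 places the person who likes bananas in house 3.
The coffee drinker is in house 2 (clue 10).
So house 2 gets apples for favorite fruit.
That leaves milk as the drink for house 1.
So house 5 gets cocoa for drink.
From clue 3, the person who makes cheesecake must be in house 2.
House 1 dessert: only pudding fits.
House 1's favorite fruit must be grapes (nothing else left).
So: house 1 = funk/pudding/grapes/milk, house 2 = disco/cheesecake/apples/coffee, house 3 = rock/cake/bananas/cider, house 4 = folk/donuts/plums/beer, house 5 = reggae/brownies/mangoes/cocoa.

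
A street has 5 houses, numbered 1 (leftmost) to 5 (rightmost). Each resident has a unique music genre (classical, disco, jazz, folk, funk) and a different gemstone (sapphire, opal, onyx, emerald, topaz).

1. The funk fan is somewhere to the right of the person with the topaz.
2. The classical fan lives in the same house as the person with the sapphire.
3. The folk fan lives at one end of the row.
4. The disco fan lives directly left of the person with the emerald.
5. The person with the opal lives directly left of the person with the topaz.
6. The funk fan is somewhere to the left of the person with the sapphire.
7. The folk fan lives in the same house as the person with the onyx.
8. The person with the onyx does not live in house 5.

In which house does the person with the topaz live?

From clue 8, the person with the onyx must be in house 1.
Clue 5: the person with the opal is in house 2.
From clue 5, the person with the topaz must be in house 3.
Clue 7 places the folk fan in house 1.
The funk fan is in house 4 (clue 1).
From clue 6, the person with the sapphire must be in house 5.
That leaves jazz as the music genre for house 2.
The only music genre still possible for house 3 is disco.
So house 5 gets classical for music genre.
House 4 gemstone: only emerald fits.
So: house 1 = folk/onyx, house 2 = jazz/opal, house 3 = disco/topaz, house 4 = funk/emerald, house 5 = classical/sapphire.

3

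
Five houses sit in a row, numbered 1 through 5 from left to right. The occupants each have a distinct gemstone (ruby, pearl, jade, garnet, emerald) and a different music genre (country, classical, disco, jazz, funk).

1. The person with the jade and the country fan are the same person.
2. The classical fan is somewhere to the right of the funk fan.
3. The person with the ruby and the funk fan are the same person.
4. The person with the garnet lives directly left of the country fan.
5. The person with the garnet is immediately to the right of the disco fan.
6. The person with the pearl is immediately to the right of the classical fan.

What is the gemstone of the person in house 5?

jade

The person with the garnet is narrowed to house 2 or 3 or 4; consider each.
Placing it in house 2 and house 3 leads to a contradiction, so it's in house 4.
The country fan is in house 5 (clue 4).
By clue 5, the disco fan is in house 3.
From clue 1, the person with the jade must be in house 5.
From clue 6, the classical fan must be in house 2.
House 3 gemstone: only pearl fits.
That leaves funk as the music genre for house 1.
House 4 music genre: only jazz fits.
By clue 3, the person with the ruby is in house 1.
So house 2 gets emerald for gemstone.
So: house 1 = ruby/funk, house 2 = emerald/classical, house 3 = pearl/disco, house 4 = garnet/jazz, house 5 = jade/country.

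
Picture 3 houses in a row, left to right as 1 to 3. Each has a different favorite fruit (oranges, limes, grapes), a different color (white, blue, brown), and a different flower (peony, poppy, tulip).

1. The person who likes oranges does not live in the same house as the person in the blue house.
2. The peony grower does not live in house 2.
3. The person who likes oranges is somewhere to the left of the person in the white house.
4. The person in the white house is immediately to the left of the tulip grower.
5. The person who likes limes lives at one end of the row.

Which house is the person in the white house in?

Clue 4 places the person in the white house in house 2.
By clue 4, the tulip grower is in house 3.
So house 2 gets poppy for flower.
From clue 3, the person who likes oranges must be in house 1.
That leaves grapes as the favorite fruit for house 2.
House 3's favorite fruit must be limes (nothing else left).
House 1 flower: only peony fits.
Clue 1 places the person in the blue house in house 3.
House 1's color must be brown (nothing else left).
So: house 1 = oranges/brown/peony, house 2 = grapes/white/poppy, house 3 = limes/blue/tulip.

2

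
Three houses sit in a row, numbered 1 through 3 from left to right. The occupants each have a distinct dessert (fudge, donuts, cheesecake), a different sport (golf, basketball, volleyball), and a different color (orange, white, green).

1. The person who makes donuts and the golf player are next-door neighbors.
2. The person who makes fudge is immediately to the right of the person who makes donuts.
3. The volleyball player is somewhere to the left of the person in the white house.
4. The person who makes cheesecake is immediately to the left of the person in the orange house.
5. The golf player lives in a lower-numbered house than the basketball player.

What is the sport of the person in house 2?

volleyball

House 3's dessert must be fudge (nothing else left).
House 3 sport: only basketball fits.
House 1 color: only green fits.
Clue 2 places the person who makes donuts in house 2.
So house 1 gets cheesecake for dessert.
Clue 1: the golf player is in house 1.
The person in the orange house is in house 2 (clue 4).
House 2 sport: only volleyball fits.
House 3's color must be white (nothing else left).
So: house 1 = cheesecake/golf/green, house 2 = donuts/volleyball/orange, house 3 = fudge/basketball/white.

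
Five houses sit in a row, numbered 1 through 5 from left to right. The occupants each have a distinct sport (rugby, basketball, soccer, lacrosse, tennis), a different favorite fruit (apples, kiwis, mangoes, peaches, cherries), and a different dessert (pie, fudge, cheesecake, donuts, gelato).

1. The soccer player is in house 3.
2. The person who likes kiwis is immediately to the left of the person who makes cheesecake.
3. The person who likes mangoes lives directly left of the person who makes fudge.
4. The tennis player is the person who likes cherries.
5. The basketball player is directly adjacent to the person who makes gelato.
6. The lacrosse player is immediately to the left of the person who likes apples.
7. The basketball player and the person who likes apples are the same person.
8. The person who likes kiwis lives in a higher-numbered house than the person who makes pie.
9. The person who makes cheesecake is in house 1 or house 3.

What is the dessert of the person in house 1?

pie

By clue 1, the soccer player is in house 3.
Clue 9: the person who makes cheesecake is in house 3.
By clue 2, the person who likes kiwis is in house 2.
The person who makes pie is in house 1 (clue 8).
From clue 5, the basketball player must be in house 5.
From clue 5, the person who makes gelato must be in house 4.
The lacrosse player is in house 4 (clue 6).
So house 1 gets tennis for sport.
House 2's sport must be rugby (nothing else left).
House 5 favorite fruit: only apples fits.
The person who likes cherries is in house 1 (clue 4).
House 3's favorite fruit must be peaches (nothing else left).
House 4 favorite fruit: only mangoes fits.
Clue 3: the person who makes fudge is in house 5.
The only dessert still possible for house 2 is donuts.
So: house 1 = tennis/cherries/pie, house 2 = rugby/kiwis/donuts, house 3 = soccer/peaches/cheesecake, house 4 = lacrosse/mangoes/gelato, house 5 = basketball/apples/fudge.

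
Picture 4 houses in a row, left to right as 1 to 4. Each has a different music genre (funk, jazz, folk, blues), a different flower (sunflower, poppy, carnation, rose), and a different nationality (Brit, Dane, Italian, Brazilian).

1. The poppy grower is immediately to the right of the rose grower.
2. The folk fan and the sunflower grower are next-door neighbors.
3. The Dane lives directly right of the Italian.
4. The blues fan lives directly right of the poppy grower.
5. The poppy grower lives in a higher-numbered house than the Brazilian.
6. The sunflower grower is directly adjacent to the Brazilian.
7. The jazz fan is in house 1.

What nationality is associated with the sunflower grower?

By clue 7, the jazz fan is in house 1.
House 4 flower: only carnation fits.
The blues fan is narrowed to house 3 or 4; consider each.
Placing it in house 3 leads to a contradiction, so it's in house 4.
Clue 4: the poppy grower is in house 3.
From clue 1, the rose grower must be in house 2.
The only flower still possible for house 1 is sunflower.
By clue 2, the folk fan is in house 2.
Clue 6: the Brazilian is in house 2.
The only music genre still possible for house 3 is funk.
From clue 3, the Dane must be in house 4.
From clue 3, the Italian must be in house 3.
The only nationality still possible for house 1 is Brit.
So: house 1 = jazz/sunflower/Brit, house 2 = folk/rose/Brazilian, house 3 = funk/poppy/Italian, house 4 = blues/carnation/Dane.

Brit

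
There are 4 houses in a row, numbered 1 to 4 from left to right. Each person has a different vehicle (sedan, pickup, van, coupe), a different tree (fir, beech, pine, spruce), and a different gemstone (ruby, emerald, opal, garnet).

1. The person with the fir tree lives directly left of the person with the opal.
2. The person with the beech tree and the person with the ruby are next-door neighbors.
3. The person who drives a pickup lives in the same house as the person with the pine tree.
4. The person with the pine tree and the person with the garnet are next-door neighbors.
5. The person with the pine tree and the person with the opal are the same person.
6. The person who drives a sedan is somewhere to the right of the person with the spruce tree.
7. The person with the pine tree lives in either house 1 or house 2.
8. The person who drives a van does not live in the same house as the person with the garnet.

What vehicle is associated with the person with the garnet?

coupe

Clue 7: the person with the pine tree is in house 2.
That leaves beech as the tree for house 4.
The person with the ruby is in house 3 (clue 2).
By clue 3, the person who drives a pickup is in house 2.
Clue 5 places the person with the opal in house 2.
That leaves garnet as the gemstone for house 1.
House 4 gemstone: only emerald fits.
Clue 1 places the person with the fir tree in house 1.
That leaves coupe as the vehicle for house 1.
House 3 tree: only spruce fits.
Clue 6: the person who drives a sedan is in house 4.
So house 3 gets van for vehicle.
So: house 1 = coupe/fir/garnet, house 2 = pickup/pine/opal, house 3 = van/spruce/ruby, house 4 = sedan/beech/emerald.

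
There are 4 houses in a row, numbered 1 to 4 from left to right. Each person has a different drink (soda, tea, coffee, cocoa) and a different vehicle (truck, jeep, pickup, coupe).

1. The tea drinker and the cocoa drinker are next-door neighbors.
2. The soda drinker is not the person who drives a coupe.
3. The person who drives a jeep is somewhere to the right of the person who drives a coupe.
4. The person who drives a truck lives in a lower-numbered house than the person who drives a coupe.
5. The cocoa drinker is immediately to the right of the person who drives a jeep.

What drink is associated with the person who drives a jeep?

The only vehicle still possible for house 4 is pickup.
The person who drives a jeep is in house 3 (clue 3).
By clue 3, the person who drives a coupe is in house 2.
The person who drives a truck is in house 1 (clue 4).
From clue 5, the cocoa drinker must be in house 4.
The tea drinker is in house 3 (clue 1).
House 2 drink: only coffee fits.
House 1 drink: only soda fits.
So: house 1 = soda/truck, house 2 = coffee/coupe, house 3 = tea/jeep, house 4 = cocoa/pickup.

tea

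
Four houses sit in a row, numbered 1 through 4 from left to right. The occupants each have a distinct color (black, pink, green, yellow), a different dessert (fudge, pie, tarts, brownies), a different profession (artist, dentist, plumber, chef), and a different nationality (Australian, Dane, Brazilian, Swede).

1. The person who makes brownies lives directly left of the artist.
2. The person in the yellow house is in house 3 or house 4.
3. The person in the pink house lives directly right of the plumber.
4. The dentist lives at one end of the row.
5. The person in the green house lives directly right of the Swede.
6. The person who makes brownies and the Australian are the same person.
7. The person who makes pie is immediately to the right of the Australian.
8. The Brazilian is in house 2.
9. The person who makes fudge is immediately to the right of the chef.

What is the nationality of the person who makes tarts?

From clue 8, the Brazilian must be in house 2.
House 1 color: only black fits.
So house 4 gets Dane for nationality.
The person in the green house is narrowed to house 2 or 4; consider each.
Placing it in house 2 leads to a contradiction, so it's in house 4.
Clue 5 places the Swede in house 3.
The only color still possible for house 2 is pink.
House 3 color: only yellow fits.
So house 1 gets Australian for nationality.
Clue 3: the plumber is in house 1.
Clue 6: the person who makes brownies is in house 1.
Clue 7 places the person who makes pie in house 2.
The only profession still possible for house 3 is chef.
From clue 1, the artist must be in house 2.
The person who makes fudge is in house 4 (clue 9).
House 3's dessert must be tarts (nothing else left).
That leaves dentist as the profession for house 4.
So: house 1 = black/brownies/plumber/Australian, house 2 = pink/pie/artist/Brazilian, house 3 = yellow/tarts/chef/Swede, house 4 = green/fudge/dentist/Dane.

Swede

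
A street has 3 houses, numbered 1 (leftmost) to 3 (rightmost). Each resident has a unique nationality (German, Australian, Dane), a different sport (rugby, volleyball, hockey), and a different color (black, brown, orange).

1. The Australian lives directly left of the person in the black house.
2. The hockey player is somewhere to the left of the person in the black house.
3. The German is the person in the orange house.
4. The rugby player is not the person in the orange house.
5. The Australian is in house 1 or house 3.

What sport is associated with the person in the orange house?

Clue 5 places the Australian in house 1.
From clue 1, the person in the black house must be in house 2.
Clue 2 places the hockey player in house 1.
House 1 color: only brown fits.
House 3 color: only orange fits.
The German is in house 3 (clue 3).
By clue 4, the rugby player is in house 2.
So house 2 gets Dane for nationality.
That leaves volleyball as the sport for house 3.
So: house 1 = Australian/hockey/brown, house 2 = Dane/rugby/black, house 3 = German/volleyball/orange.

volleyball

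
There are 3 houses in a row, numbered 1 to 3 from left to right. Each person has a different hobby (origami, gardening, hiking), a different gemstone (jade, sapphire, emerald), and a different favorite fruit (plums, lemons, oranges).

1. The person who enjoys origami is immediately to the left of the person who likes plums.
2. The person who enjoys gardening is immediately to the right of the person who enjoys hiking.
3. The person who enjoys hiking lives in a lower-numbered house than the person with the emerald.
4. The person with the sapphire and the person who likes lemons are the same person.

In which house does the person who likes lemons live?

So house 3 gets gardening for hobby.
Clue 2 places the person who enjoys hiking in house 2.
Clue 3 places the person with the emerald in house 3.
So house 1 gets origami for hobby.
By clue 1, the person who likes plums is in house 2.
House 1 favorite fruit: only lemons fits.
That leaves oranges as the favorite fruit for house 3.
Clue 4 places the person with the sapphire in house 1.
House 2's gemstone must be jade (nothing else left).
So: house 1 = origami/sapphire/lemons, house 2 = hiking/jade/plums, house 3 = gardening/emerald/oranges.

1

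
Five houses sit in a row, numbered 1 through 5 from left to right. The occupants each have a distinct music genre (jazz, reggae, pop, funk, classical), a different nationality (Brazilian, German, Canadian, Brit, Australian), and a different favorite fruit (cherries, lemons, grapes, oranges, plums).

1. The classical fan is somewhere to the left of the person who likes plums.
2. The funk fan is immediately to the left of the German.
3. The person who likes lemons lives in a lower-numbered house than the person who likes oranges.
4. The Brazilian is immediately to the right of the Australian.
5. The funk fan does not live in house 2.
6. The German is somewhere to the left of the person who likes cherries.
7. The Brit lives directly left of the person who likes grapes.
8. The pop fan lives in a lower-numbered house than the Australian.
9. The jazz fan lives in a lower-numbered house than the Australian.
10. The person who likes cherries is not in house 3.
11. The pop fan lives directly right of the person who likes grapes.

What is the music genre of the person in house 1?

From clue 11, the pop fan must be in house 3.
From clue 11, the person who likes grapes must be in house 2.
So house 5 gets reggae for music genre.
House 1 favorite fruit: only lemons fits.
From clue 2, the funk fan must be in house 1.
Clue 2 places the German in house 2.
Clue 7 places the Brit in house 1.
Clue 8 places the Australian in house 4.
That leaves classical as the music genre for house 4.
Clue 1: the person who likes plums is in house 5.
Clue 4 places the Brazilian in house 5.
The only music genre still possible for house 2 is jazz.
House 3's nationality must be Canadian (nothing else left).
So house 3 gets oranges for favorite fruit.
House 4's favorite fruit must be cherries (nothing else left).
So: house 1 = funk/Brit/lemons, house 2 = jazz/German/grapes, house 3 = pop/Canadian/oranges, house 4 = classical/Australian/cherries, house 5 = reggae/Brazilian/plums.

funk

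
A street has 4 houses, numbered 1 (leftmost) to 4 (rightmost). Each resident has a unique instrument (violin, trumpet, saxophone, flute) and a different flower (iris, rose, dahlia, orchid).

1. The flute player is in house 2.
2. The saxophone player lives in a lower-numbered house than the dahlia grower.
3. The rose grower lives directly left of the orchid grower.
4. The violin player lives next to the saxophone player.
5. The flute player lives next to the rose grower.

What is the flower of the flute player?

orchid

Clue 1 places the flute player in house 2.
The violin player is in house 4 (clue 4).
Clue 4 places the saxophone player in house 3.
House 1's instrument must be trumpet (nothing else left).
Clue 2: the dahlia grower is in house 4.
The only flower still possible for house 2 is orchid.
The rose grower is in house 1 (clue 3).
House 3's flower must be iris (nothing else left).
So: house 1 = trumpet/rose, house 2 = flute/orchid, house 3 = saxophone/iris, house 4 = violin/dahlia.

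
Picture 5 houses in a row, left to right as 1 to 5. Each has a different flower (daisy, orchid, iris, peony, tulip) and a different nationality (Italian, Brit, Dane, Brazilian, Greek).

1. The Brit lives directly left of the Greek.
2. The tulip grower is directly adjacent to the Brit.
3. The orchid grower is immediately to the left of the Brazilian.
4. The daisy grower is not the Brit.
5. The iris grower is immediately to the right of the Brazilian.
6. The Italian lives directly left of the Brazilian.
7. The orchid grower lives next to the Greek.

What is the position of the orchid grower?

3

House 5 nationality: only Dane fits.
The iris grower is narrowed to house 3 or 4 or 5; consider each.
Placing it in house 3 and house 4 leads to a contradiction, so it's in house 5.
The Brazilian is in house 4 (clue 5).
Clue 6: the Italian is in house 3.
That leaves Brit as the nationality for house 1.
That leaves Greek as the nationality for house 2.
The tulip grower is in house 2 (clue 2).
By clue 3, the orchid grower is in house 3.
That leaves peony as the flower for house 1.
So house 4 gets daisy for flower.
So: house 1 = peony/Brit, house 2 = tulip/Greek, house 3 = orchid/Italian, house 4 = daisy/Brazilian, house 5 = iris/Dane.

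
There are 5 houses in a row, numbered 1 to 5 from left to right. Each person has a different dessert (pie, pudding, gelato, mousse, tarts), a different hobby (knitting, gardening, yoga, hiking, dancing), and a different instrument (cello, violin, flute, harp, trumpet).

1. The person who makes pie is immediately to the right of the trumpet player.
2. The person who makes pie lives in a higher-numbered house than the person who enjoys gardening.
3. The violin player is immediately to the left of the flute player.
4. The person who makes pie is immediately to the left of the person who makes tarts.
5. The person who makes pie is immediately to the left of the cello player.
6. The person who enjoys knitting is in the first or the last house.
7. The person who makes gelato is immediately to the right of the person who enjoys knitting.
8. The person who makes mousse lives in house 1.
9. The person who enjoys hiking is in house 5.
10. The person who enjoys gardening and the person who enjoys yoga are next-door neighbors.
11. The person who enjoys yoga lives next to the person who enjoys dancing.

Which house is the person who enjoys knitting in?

1

From clue 7, the person who makes gelato must be in house 2.
Clue 7: the person who enjoys knitting is in house 1.
By clue 8, the person who makes mousse is in house 1.
Clue 9 places the person who enjoys hiking in house 5.
The person who makes pie is narrowed to house 3 or 4; consider each.
Placing it in house 3 leads to a contradiction, so it's in house 4.
By clue 1, the trumpet player is in house 3.
By clue 4, the person who makes tarts is in house 5.
The cello player is in house 5 (clue 5).
That leaves pudding as the dessert for house 3.
By clue 3, the violin player is in house 1.
Clue 3 places the flute player in house 2.
That leaves harp as the instrument for house 4.
The person who enjoys gardening is narrowed to house 2 or 3; consider each.
Placing it in house 3 leads to a contradiction, so it's in house 2.
The person who enjoys yoga is in house 3 (clue 10).
House 4 hobby: only dancing fits.
So: house 1 = mousse/knitting/violin, house 2 = gelato/gardening/flute, house 3 = pudding/yoga/trumpet, house 4 = pie/dancing/harp, house 5 = tarts/hiking/cello.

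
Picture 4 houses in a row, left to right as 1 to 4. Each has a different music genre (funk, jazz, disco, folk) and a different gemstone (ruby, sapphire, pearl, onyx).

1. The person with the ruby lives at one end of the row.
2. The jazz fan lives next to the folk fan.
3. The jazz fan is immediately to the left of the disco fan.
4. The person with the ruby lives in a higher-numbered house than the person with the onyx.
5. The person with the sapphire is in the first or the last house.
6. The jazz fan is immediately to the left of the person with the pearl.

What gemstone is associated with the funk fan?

ruby

Clue 4 places the person with the ruby in house 4.
House 1 gemstone: only sapphire fits.
That leaves funk as the music genre for house 4.
The disco fan is narrowed to house 2 or 3; consider each.
Placing it in house 2 leads to a contradiction, so it's in house 3.
Clue 3 places the jazz fan in house 2.
The person with the pearl is in house 3 (clue 6).
House 1's music genre must be folk (nothing else left).
House 2's gemstone must be onyx (nothing else left).
So: house 1 = folk/sapphire, house 2 = jazz/onyx, house 3 = disco/pearl, house 4 = funk/ruby.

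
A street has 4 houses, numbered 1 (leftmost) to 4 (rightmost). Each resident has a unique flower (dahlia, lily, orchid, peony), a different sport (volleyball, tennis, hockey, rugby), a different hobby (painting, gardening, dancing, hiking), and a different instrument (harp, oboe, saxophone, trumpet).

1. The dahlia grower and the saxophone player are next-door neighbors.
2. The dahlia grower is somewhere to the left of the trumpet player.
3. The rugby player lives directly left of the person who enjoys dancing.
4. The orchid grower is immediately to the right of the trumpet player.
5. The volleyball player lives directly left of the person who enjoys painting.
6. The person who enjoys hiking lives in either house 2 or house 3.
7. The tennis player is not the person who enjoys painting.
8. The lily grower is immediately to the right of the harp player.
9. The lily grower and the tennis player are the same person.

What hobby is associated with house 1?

So house 1 gets gardening for hobby.
House 4 instrument: only oboe fits.
The dahlia grower is narrowed to house 1 or 2; consider each.
Placing it in house 2 leads to a contradiction, so it's in house 1.
Clue 1: the saxophone player is in house 2.
House 1's instrument must be harp (nothing else left).
House 3 instrument: only trumpet fits.
From clue 4, the orchid grower must be in house 4.
Clue 8: the lily grower is in house 2.
By clue 9, the tennis player is in house 2.
That leaves peony as the flower for house 3.
House 4's sport must be hockey (nothing else left).
The person who enjoys painting is in house 4 (clue 7).
So house 2 gets dancing for hobby.
So house 3 gets hiking for hobby.
By clue 3, the rugby player is in house 1.
Clue 5 places the volleyball player in house 3.
So: house 1 = dahlia/rugby/gardening/harp, house 2 = lily/tennis/dancing/saxophone, house 3 = peony/volleyball/hiking/trumpet, house 4 = orchid/hockey/painting/oboe.

gardening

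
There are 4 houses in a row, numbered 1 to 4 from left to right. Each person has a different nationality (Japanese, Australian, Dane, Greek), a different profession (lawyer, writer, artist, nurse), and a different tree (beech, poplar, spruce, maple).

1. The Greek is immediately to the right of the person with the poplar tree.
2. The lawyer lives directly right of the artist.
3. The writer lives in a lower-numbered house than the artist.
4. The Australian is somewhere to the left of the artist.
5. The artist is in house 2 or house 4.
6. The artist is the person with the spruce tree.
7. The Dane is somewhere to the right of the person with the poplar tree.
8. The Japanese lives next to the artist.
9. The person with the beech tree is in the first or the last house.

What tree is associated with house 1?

Clue 5: the artist is in house 2.
By clue 6, the person with the spruce tree is in house 2.
The lawyer is in house 3 (clue 2).
Clue 4 places the Australian in house 1.
That leaves writer as the profession for house 1.
House 4 profession: only nurse fits.
So house 3 gets Japanese for nationality.
The Dane is narrowed to house 2 or 4; consider each.
Placing it in house 2 leads to a contradiction, so it's in house 4.
So house 2 gets Greek for nationality.
The person with the poplar tree is in house 1 (clue 1).
That leaves maple as the tree for house 3.
So house 4 gets beech for tree.
So: house 1 = Australian/writer/poplar, house 2 = Greek/artist/spruce, house 3 = Japanese/lawyer/maple, house 4 = Dane/nurse/beech.

poplar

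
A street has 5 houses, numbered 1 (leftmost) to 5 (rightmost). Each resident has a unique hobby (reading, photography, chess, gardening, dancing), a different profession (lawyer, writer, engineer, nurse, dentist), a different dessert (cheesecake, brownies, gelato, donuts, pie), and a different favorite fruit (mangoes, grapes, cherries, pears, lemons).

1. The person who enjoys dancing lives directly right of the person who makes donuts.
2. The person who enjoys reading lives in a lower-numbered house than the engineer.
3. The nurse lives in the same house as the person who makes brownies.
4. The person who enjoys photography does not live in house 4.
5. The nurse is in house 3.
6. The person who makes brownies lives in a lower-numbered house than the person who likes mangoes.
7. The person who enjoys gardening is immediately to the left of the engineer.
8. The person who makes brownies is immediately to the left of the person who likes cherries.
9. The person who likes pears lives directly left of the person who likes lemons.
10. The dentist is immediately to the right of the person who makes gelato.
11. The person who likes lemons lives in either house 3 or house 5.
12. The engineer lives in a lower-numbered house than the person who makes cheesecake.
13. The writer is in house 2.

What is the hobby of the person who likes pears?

Clue 5: the nurse is in house 3.
By clue 13, the writer is in house 2.
So house 1 gets lawyer for profession.
That leaves dentist as the profession for house 5.
Clue 3: the person who makes brownies is in house 3.
From clue 7, the person who enjoys gardening must be in house 3.
From clue 8, the person who likes cherries must be in house 4.
By clue 10, the person who makes gelato is in house 4.
The person who makes cheesecake is in house 5 (clue 12).
House 4's profession must be engineer (nothing else left).
So house 1 gets grapes for favorite fruit.
House 2's favorite fruit must be pears (nothing else left).
That leaves lemons as the favorite fruit for house 3.
The only favorite fruit still possible for house 5 is mangoes.
By clue 1, the person who enjoys dancing is in house 2.
Clue 1 places the person who makes donuts in house 1.
That leaves chess as the hobby for house 4.
The only hobby still possible for house 5 is photography.
The only dessert still possible for house 2 is pie.
House 1's hobby must be reading (nothing else left).
So: house 1 = reading/lawyer/donuts/grapes, house 2 = dancing/writer/pie/pears, house 3 = gardening/nurse/brownies/lemons, house 4 = chess/engineer/gelato/cherries, house 5 = photography/dentist/cheesecake/mangoes.

dancing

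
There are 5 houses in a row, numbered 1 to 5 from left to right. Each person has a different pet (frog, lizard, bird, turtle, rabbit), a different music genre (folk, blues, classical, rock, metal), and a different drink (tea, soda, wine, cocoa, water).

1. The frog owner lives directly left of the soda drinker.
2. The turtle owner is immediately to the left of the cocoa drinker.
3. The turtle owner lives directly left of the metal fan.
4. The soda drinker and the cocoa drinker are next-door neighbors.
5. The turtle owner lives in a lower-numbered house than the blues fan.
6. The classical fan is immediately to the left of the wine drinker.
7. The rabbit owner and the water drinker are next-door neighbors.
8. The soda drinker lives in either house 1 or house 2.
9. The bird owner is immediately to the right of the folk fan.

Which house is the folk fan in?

2

Clue 8: the soda drinker is in house 2.
Clue 1: the frog owner is in house 1.
By clue 4, the cocoa drinker is in house 3.
The turtle owner is in house 2 (clue 2).
Clue 3 places the metal fan in house 3.
From clue 6, the wine drinker must be in house 5.
House 1 music genre: only rock fits.
That leaves folk as the music genre for house 2.
That leaves classical as the music genre for house 4.
That leaves blues as the music genre for house 5.
The only drink still possible for house 1 is tea.
So house 4 gets water for drink.
From clue 9, the bird owner must be in house 3.
So house 4 gets lizard for pet.
The only pet still possible for house 5 is rabbit.
So: house 1 = frog/rock/tea, house 2 = turtle/folk/soda, house 3 = bird/metal/cocoa, house 4 = lizard/classical/water, house 5 = rabbit/blues/wine.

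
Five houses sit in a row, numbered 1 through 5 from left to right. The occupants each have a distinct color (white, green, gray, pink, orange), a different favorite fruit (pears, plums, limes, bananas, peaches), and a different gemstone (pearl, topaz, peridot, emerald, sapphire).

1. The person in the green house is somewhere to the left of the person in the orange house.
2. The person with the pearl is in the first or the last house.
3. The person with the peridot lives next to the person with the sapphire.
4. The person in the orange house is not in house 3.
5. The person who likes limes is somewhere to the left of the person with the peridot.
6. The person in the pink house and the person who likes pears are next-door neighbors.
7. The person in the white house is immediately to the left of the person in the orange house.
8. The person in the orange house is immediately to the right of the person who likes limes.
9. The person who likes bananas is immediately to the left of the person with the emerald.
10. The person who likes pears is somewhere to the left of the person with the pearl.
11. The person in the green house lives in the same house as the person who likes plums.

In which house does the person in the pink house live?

From clue 10, the person with the pearl must be in house 5.
That leaves peaches as the favorite fruit for house 5.
The only favorite fruit still possible for house 4 is pears.
The person in the orange house is narrowed to house 2 or 4; consider each.
Placing it in house 2 leads to a contradiction, so it's in house 4.
By clue 7, the person in the white house is in house 3.
The person who likes limes is in house 3 (clue 8).
That leaves pink as the color for house 5.
Clue 5 places the person with the peridot in house 4.
The person with the sapphire is in house 3 (clue 3).
House 1's gemstone must be topaz (nothing else left).
House 2's gemstone must be emerald (nothing else left).
From clue 9, the person who likes bananas must be in house 1.
House 2 favorite fruit: only plums fits.
By clue 11, the person in the green house is in house 2.
House 1's color must be gray (nothing else left).
So: house 1 = gray/bananas/topaz, house 2 = green/plums/emerald, house 3 = white/limes/sapphire, house 4 = orange/pears/peridot, house 5 = pink/peaches/pearl.

5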